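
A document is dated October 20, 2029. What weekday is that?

Doomsday rule: the anchor day for the 2000s is Tuesday. For year 29: 29÷12 = 2 r 5, and 5÷4 = 1, so 2+5+1 = 8.
Tuesday + 8 ≡ Wednesday — that's 2029's doomsday.
In October the doomsday date is Oct 10.
Oct 20 is 10 days after Oct 10; 10 mod 7 = 3, so Wednesday + 3 = Saturday.

Saturday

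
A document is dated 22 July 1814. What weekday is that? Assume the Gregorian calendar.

January 1, 1814 is a Saturday.
Jan 1, 1814 → Feb 1, 1814: 31 days (January has 31).
Feb 1, 1814 → Mar 1, 1814: 28 days (February has 28).
Mar 1, 1814 → Apr 1, 1814: 31 days (March has 31).
Apr 1, 1814 → May 1, 1814: 30 days (April has 30).
May 1, 1814 → Jun 1, 1814: 31 days (May has 31).
Jun 1, 1814 → Jul 1, 1814: 30 days (June has 30).
Jul 1, 1814 → Jul 22, 1814: 21 days.
Total: 202 days.
202 mod 7 = 6, so Saturday + 6 = Friday.

Friday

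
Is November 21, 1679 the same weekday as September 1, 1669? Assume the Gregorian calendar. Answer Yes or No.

No

From Sep 1, 1669 to Nov 21, 1679 is 3733 days.
3733 mod 7 = 2, so they are different weekdays.
(Sep 1, 1669 is a Sunday; Nov 21, 1679 is a Tuesday.)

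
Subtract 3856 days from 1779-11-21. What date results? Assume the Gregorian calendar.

May 1, 1769

−365 (one year) → Nov 21, 1778 (3491 left).
−365 (one year) → Nov 21, 1777 (3126 left).
−365 (one year) → Nov 21, 1776 (2761 left).
−366 (one year; includes Feb 29, 1776) → Nov 21, 1775 (2395 left).
−365 (one year) → Nov 21, 1774 (2030 left).
−365 (one year) → Nov 21, 1773 (1665 left).
−365 (one year) → Nov 21, 1772 (1300 left).
−366 (one year; includes Feb 29, 1772) → Nov 21, 1771 (934 left).
−365 (one year) → Nov 21, 1770 (569 left).
−365 (one year) → Nov 21, 1769 (204 left).
−21 → Oct 31, 1769 (end of Oct, 31 days; 183 left).
−31 → Sep 30, 1769 (end of Sep, 30 days; 152 left).
−30 → Aug 31, 1769 (end of Aug, 31 days; 122 left).
−31 → Jul 31, 1769 (end of Jul, 31 days; 91 left).
−31 → Jun 30, 1769 (end of Jun, 30 days; 60 left).
−30 → May 31, 1769 (end of May, 31 days; 30 left).
−30 → May 1, 1769.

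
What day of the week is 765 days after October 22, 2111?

Oct 22, 2111 is a Thursday.
765 mod 7 = 2, so 765 days after a Thursday is Thursday + 2 = Saturday.

Saturday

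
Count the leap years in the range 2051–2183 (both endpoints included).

32

Multiples of 4 in [2051,2183]: 33.
Of those, multiples of 100: 1 (not leap unless ÷400).
Multiples of 400: 0.
Leap years = 33 − 1 + 0 = 32.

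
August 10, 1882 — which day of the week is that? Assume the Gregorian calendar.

Doomsday rule: the anchor day for the 1800s is Friday. For year 82: 82÷12 = 6 r 10, and 10÷4 = 2, so 6+10+2 = 18.
Friday + 18 ≡ Tuesday — that's 1882's doomsday.
In August the doomsday date is Aug 8.
Aug 10 is 2 days after Aug 8; 2 mod 7 = 2, so Tuesday + 2 = Thursday.

Thursday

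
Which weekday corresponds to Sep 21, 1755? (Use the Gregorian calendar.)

Doomsday rule: the anchor day for the 1700s is Sunday. For year 55: 55÷12 = 4 r 7, and 7÷4 = 1, so 4+7+1 = 12.
Sunday + 12 ≡ Friday — that's 1755's doomsday.
In September the doomsday date is Sep 5.
Sep 21 is 16 days after Sep 5; 16 mod 7 = 2, so Friday + 2 = Sunday.

Sunday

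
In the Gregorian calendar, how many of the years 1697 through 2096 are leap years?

97

Multiples of 4 in [1697,2096]: 100.
Of those, multiples of 100: 4 (not leap unless ÷400).
Multiples of 400: 1.
Leap years = 100 − 4 + 1 = 97.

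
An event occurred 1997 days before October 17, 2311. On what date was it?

−365 (one year) → Oct 17, 2310 (1632 left).
−365 (one year) → Oct 17, 2309 (1267 left).
−365 (one year) → Oct 17, 2308 (902 left).
−366 (one year; includes Feb 29, 2308) → Oct 17, 2307 (536 left).
−365 (one year) → Oct 17, 2306 (171 left).
−17 → Sep 30, 2306 (end of Sep, 30 days; 154 left).
−30 → Aug 31, 2306 (end of Aug, 31 days; 124 left).
−31 → Jul 31, 2306 (end of Jul, 31 days; 93 left).
−31 → Jun 30, 2306 (end of Jun, 30 days; 62 left).
−30 → May 31, 2306 (end of May, 31 days; 32 left).
−31 → Apr 30, 2306 (end of Apr, 30 days; 1 left).
−1 → Apr 29, 2306.

April 29, 2306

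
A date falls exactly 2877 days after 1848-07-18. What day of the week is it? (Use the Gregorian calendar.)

First find the weekday of Jul 18, 1848. Doomsday rule: the anchor day for the 1800s is Friday. For year 48: 48÷12 = 4 r 0, and 0÷4 = 0, so 4+0+0 = 4.
Friday + 4 ≡ Tuesday — that's 1848's doomsday.
In July the doomsday date is Jul 11.
Jul 18 is 7 days after Jul 11; 7 mod 7 = 0, so Tuesday + 0 = Tuesday.
2877 mod 7 = 0, so 2877 days after a Tuesday is Tuesday + 0 = Tuesday.

Tuesday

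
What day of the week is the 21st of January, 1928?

Saturday

Doomsday rule: the anchor day for the 1900s is Wednesday. For year 28: 28÷12 = 2 r 4, and 4÷4 = 1, so 2+4+1 = 7.
Wednesday + 7 ≡ Wednesday — that's 1928's doomsday.
In January the doomsday date is Jan 4 (1928 is a leap year (divisible by 4)).
Jan 21 is 17 days after Jan 4; 17 mod 7 = 3, so Wednesday + 3 = Saturday.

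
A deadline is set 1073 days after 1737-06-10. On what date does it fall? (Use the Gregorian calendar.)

+365 (one year) → Jun 10, 1738 (708 left).
+365 (one year) → Jun 10, 1739 (343 left).
Jun has 30 days: +21 → Jul 1, 1739 (322 left).
Jul has 31 days: +31 → Aug 1, 1739 (291 left).
Aug has 31 days: +31 → Sep 1, 1739 (260 left).
Sep has 30 days: +30 → Oct 1, 1739 (230 left).
Oct has 31 days: +31 → Nov 1, 1739 (199 left).
Nov has 30 days: +30 → Dec 1, 1739 (169 left).
Dec has 31 days: +31 → Jan 1, 1740 (138 left).
Jan has 31 days: +31 → Feb 1, 1740 (107 left).
Feb has 29 days: +29 → Mar 1, 1740 (78 left).
Mar has 31 days: +31 → Apr 1, 1740 (47 left).
Apr has 30 days: +30 → May 1, 1740 (17 left).
+17 → May 18, 1740.

May 18, 1740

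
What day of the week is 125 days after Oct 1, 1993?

Thursday

First find the weekday of Oct 1, 1993. Doomsday rule: the anchor day for the 1900s is Wednesday. For year 93: 93÷12 = 7 r 9, and 9÷4 = 2, so 7+9+2 = 18.
Wednesday + 18 ≡ Sunday — that's 1993's doomsday.
In October the doomsday date is Oct 10.
Oct 1 is 9 days before Oct 10; 9 mod 7 = 2, so Sunday − 2 = Friday.
125 mod 7 = 6, so 125 days after a Friday is Friday + 6 = Thursday.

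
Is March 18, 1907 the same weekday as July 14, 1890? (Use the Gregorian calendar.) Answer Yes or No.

From Jul 14, 1890 to Mar 18, 1907 is 6090 days.
6090 mod 7 = 0, so they are the same weekday.
(Jul 14, 1890 is a Monday; Mar 18, 1907 is a Monday.)

Yes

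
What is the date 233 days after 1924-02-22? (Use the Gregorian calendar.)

October 12, 1924

Feb has 29 days: +8 → Mar 1, 1924 (225 left).
Mar has 31 days: +31 → Apr 1, 1924 (194 left).
Apr has 30 days: +30 → May 1, 1924 (164 left).
May has 31 days: +31 → Jun 1, 1924 (133 left).
Jun has 30 days: +30 → Jul 1, 1924 (103 left).
Jul has 31 days: +31 → Aug 1, 1924 (72 left).
Aug has 31 days: +31 → Sep 1, 1924 (41 left).
Sep has 30 days: +30 → Oct 1, 1924 (11 left).
+11 → Oct 12, 1924.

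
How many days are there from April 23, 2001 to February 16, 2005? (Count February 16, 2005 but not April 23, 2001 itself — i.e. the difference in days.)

1395

Apr 23, 2001 → Apr 23, 2002: 365 days.
Apr 23, 2002 → Apr 23, 2003: 365 days.
Apr 23, 2003 → Apr 23, 2004: 366 days (Feb 29, 2004 is in that span).
Apr 23, 2004 → May 23, 2004: 30 days (April has 30).
May 23, 2004 → Jun 23, 2004: 31 days (May has 31).
Jun 23, 2004 → Jul 23, 2004: 30 days (June has 30).
Jul 23, 2004 → Aug 23, 2004: 31 days (July has 31).
Aug 23, 2004 → Sep 23, 2004: 31 days (August has 31).
Sep 23, 2004 → Oct 23, 2004: 30 days (September has 30).
Oct 23, 2004 → Nov 23, 2004: 31 days (October has 31).
Nov 23, 2004 → Dec 23, 2004: 30 days (November has 30).
Dec 23, 2004 → Jan 23, 2005: 31 days (December has 31).
Jan 23, 2005 → Feb 16, 2005: 24 days.
Total: 1395 days.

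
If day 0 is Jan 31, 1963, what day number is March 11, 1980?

6249

Jan 31, 1963 → Jan 31, 1964: 365 days.
Jan 31, 1964 → Jan 31, 1965: 366 days (Feb 29, 1964 is in that span).
Jan 31, 1965 → Jan 31, 1966: 365 days.
Jan 31, 1966 → Jan 31, 1967: 365 days.
Jan 31, 1967 → Jan 31, 1968: 365 days.
Jan 31, 1968 → Jan 31, 1969: 366 days (Feb 29, 1968 is in that span).
Jan 31, 1969 → Jan 31, 1970: 365 days.
Jan 31, 1970 → Jan 31, 1971: 365 days.
Jan 31, 1971 → Jan 31, 1972: 365 days.
Jan 31, 1972 → Jan 31, 1973: 366 days (Feb 29, 1972 is in that span).
Jan 31, 1973 → Jan 31, 1974: 365 days.
Jan 31, 1974 → Jan 31, 1975: 365 days.
Jan 31, 1975 → Jan 31, 1976: 365 days.
Jan 31, 1976 → Jan 31, 1977: 366 days (Feb 29, 1976 is in that span).
Jan 31, 1977 → Jan 31, 1978: 365 days.
Jan 31, 1978 → Jan 31, 1979: 365 days.
Jan 31, 1979 → Jan 31, 1980: 365 days.
Jan 31, 1980 → Feb 29, 1980: 29 days (January has 31).
Feb 29, 1980 → Mar 11, 1980: 11 days.
Total: 6249 days.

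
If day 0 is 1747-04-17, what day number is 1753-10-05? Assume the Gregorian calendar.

Apr 17, 1747 → Apr 17, 1748: 366 days (Feb 29, 1748 is in that span).
Apr 17, 1748 → Apr 17, 1749: 365 days.
Apr 17, 1749 → Apr 17, 1750: 365 days.
Apr 17, 1750 → Apr 17, 1751: 365 days.
Apr 17, 1751 → Apr 17, 1752: 366 days (Feb 29, 1752 is in that span).
Apr 17, 1752 → Apr 17, 1753: 365 days.
Apr 17, 1753 → May 17, 1753: 30 days (April has 30).
May 17, 1753 → Jun 17, 1753: 31 days (May has 31).
Jun 17, 1753 → Jul 17, 1753: 30 days (June has 30).
Jul 17, 1753 → Aug 17, 1753: 31 days (July has 31).
Aug 17, 1753 → Sep 17, 1753: 31 days (August has 31).
Sep 17, 1753 → Oct 5, 1753: 18 days.
Total: 2363 days.

2363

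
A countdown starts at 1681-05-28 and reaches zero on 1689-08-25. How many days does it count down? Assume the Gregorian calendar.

May 28, 1681 → May 28, 1682: 365 days.
May 28, 1682 → May 28, 1683: 365 days.
May 28, 1683 → May 28, 1684: 366 days (Feb 29, 1684 is in that span).
May 28, 1684 → May 28, 1685: 365 days.
May 28, 1685 → May 28, 1686: 365 days.
May 28, 1686 → May 28, 1687: 365 days.
May 28, 1687 → May 28, 1688: 366 days (Feb 29, 1688 is in that span).
May 28, 1688 → May 28, 1689: 365 days.
May 28, 1689 → Jun 28, 1689: 31 days (May has 31).
Jun 28, 1689 → Jul 28, 1689: 30 days (June has 30).
Jul 28, 1689 → Aug 25, 1689: 28 days.
Total: 3011 days.

3011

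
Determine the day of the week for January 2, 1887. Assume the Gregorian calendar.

Sunday

Doomsday rule: the anchor day for the 1800s is Friday. For year 87: 87÷12 = 7 r 3, and 3÷4 = 0, so 7+3+0 = 10.
Friday + 10 ≡ Monday — that's 1887's doomsday.
In January the doomsday date is Jan 3 (1887 is not a leap year).
Jan 2 is 1 day before Jan 3; 1 mod 7 = 1, so Monday − 1 = Sunday.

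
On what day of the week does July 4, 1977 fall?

Monday

Doomsday rule: the anchor day for the 1900s is Wednesday. For year 77: 77÷12 = 6 r 5, and 5÷4 = 1, so 6+5+1 = 12.
Wednesday + 12 ≡ Monday — that's 1977's doomsday.
In July the doomsday date is Jul 11.
Jul 4 is 7 days before Jul 11; 7 mod 7 = 0, so Monday − 0 = Monday.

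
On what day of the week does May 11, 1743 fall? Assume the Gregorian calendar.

Doomsday rule: the anchor day for the 1700s is Sunday. For year 43: 43÷12 = 3 r 7, and 7÷4 = 1, so 3+7+1 = 11.
Sunday + 11 ≡ Thursday — that's 1743's doomsday.
In May the doomsday date is May 9.
May 11 is 2 days after May 9; 2 mod 7 = 2, so Thursday + 2 = Saturday.

Saturday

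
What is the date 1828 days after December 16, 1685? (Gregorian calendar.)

+365 (one year) → Dec 16, 1686 (1463 left).
+365 (one year) → Dec 16, 1687 (1098 left).
+366 (one year; includes Feb 29, 1688) → Dec 16, 1688 (732 left).
+365 (one year) → Dec 16, 1689 (367 left).
Dec has 31 days: +16 → Jan 1, 1690 (351 left).
Jan has 31 days: +31 → Feb 1, 1690 (320 left).
Feb has 28 days: +28 → Mar 1, 1690 (292 left).
Mar has 31 days: +31 → Apr 1, 1690 (261 left).
Apr has 30 days: +30 → May 1, 1690 (231 left).
May has 31 days: +31 → Jun 1, 1690 (200 left).
Jun has 30 days: +30 → Jul 1, 1690 (170 left).
Jul has 31 days: +31 → Aug 1, 1690 (139 left).
Aug has 31 days: +31 → Sep 1, 1690 (108 left).
Sep has 30 days: +30 → Oct 1, 1690 (78 left).
Oct has 31 days: +31 → Nov 1, 1690 (47 left).
Nov has 30 days: +30 → Dec 1, 1690 (17 left).
+17 → Dec 18, 1690.

December 18, 1690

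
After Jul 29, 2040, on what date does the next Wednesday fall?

Jul 29, 2040 is a Sunday.
From Sunday to the next Wednesday is 3 days.
Jul 29, 2040 + 3 = Aug 1, 2040.

August 1, 2040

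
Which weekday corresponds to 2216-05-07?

Doomsday rule: the anchor day for the 2200s is Friday. For year 16: 16÷12 = 1 r 4, and 4÷4 = 1, so 1+4+1 = 6.
Friday + 6 ≡ Thursday — that's 2216's doomsday.
In May the doomsday date is May 9.
May 7 is 2 days before May 9; 2 mod 7 = 2, so Thursday − 2 = Tuesday.

Tuesday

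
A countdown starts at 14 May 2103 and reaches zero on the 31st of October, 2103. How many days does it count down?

170

May 14, 2103 → Jun 14, 2103: 31 days (May has 31).
Jun 14, 2103 → Jul 14, 2103: 30 days (June has 30).
Jul 14, 2103 → Aug 14, 2103: 31 days (July has 31).
Aug 14, 2103 → Sep 14, 2103: 31 days (August has 31).
Sep 14, 2103 → Oct 14, 2103: 30 days (September has 30).
Oct 14, 2103 → Oct 31, 2103: 17 days.
Total: 170 days.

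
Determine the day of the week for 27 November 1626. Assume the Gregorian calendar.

Friday

Doomsday rule: the anchor day for the 1600s is Tuesday. For year 26: 26÷12 = 2 r 2, and 2÷4 = 0, so 2+2+0 = 4.
Tuesday + 4 ≡ Saturday — that's 1626's doomsday.
In November the doomsday date is Nov 7.
Nov 27 is 20 days after Nov 7; 20 mod 7 = 6, so Saturday + 6 = Friday.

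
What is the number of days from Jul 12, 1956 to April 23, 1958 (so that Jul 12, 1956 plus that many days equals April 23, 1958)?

650

Jul 12, 1956 → Jul 12, 1957: 365 days.
Jul 12, 1957 → Aug 12, 1957: 31 days (July has 31).
Aug 12, 1957 → Sep 12, 1957: 31 days (August has 31).
Sep 12, 1957 → Oct 12, 1957: 30 days (September has 30).
Oct 12, 1957 → Nov 12, 1957: 31 days (October has 31).
Nov 12, 1957 → Dec 12, 1957: 30 days (November has 30).
Dec 12, 1957 → Jan 12, 1958: 31 days (December has 31).
Jan 12, 1958 → Feb 12, 1958: 31 days (January has 31).
Feb 12, 1958 → Mar 12, 1958: 28 days (February has 28).
Mar 12, 1958 → Apr 12, 1958: 31 days (March has 31).
Apr 12, 1958 → Apr 23, 1958: 11 days.
Total: 650 days.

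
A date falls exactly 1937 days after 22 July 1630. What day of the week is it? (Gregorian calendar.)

Saturday

First find the weekday of Jul 22, 1630. Doomsday rule: the anchor day for the 1600s is Tuesday. For year 30: 30÷12 = 2 r 6, and 6÷4 = 1, so 2+6+1 = 9.
Tuesday + 9 ≡ Thursday — that's 1630's doomsday.
In July the doomsday date is Jul 11.
Jul 22 is 11 days after Jul 11; 11 mod 7 = 4, so Thursday + 4 = Monday.
1937 mod 7 = 5, so 1937 days after a Monday is Monday + 5 = Saturday.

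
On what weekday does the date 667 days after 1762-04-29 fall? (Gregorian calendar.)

Saturday

First find the weekday of Apr 29, 1762. Doomsday rule: the anchor day for the 1700s is Sunday. For year 62: 62÷12 = 5 r 2, and 2÷4 = 0, so 5+2+0 = 7.
Sunday + 7 ≡ Sunday — that's 1762's doomsday.
In April the doomsday date is Apr 4.
Apr 29 is 25 days after Apr 4; 25 mod 7 = 4, so Sunday + 4 = Thursday.
667 mod 7 = 2, so 667 days after a Thursday is Thursday + 2 = Saturday.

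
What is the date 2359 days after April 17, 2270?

October 1, 2276

+365 (one year) → Apr 17, 2271 (1994 left).
+366 (one year; includes Feb 29, 2272) → Apr 17, 2272 (1628 left).
+365 (one year) → Apr 17, 2273 (1263 left).
+365 (one year) → Apr 17, 2274 (898 left).
+365 (one year) → Apr 17, 2275 (533 left).
+366 (one year; includes Feb 29, 2276) → Apr 17, 2276 (167 left).
Apr has 30 days: +14 → May 1, 2276 (153 left).
May has 31 days: +31 → Jun 1, 2276 (122 left).
Jun has 30 days: +30 → Jul 1, 2276 (92 left).
Jul has 31 days: +31 → Aug 1, 2276 (61 left).
Aug has 31 days: +31 → Sep 1, 2276 (30 left).
Sep has 30 days: +30 → Oct 1, 2276 (0 left).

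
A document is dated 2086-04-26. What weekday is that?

Friday

Doomsday rule: the anchor day for the 2000s is Tuesday. For year 86: 86÷12 = 7 r 2, and 2÷4 = 0, so 7+2+0 = 9.
Tuesday + 9 ≡ Thursday — that's 2086's doomsday.
In April the doomsday date is Apr 4.
Apr 26 is 22 days after Apr 4; 22 mod 7 = 1, so Thursday + 1 = Friday.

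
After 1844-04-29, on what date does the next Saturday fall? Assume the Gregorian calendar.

Apr 29, 1844 is a Monday.
From Monday to the next Saturday is 5 days.
Apr 29, 1844 + 5 = May 4, 1844.

May 4, 1844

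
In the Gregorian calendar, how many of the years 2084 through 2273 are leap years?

46

Multiples of 4 in [2084,2273]: 48.
Of those, multiples of 100: 2 (not leap unless ÷400).
Multiples of 400: 0.
Leap years = 48 − 2 + 0 = 46.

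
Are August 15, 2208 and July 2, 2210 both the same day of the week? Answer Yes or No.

Yes

From Aug 15, 2208 to Jul 2, 2210 is 686 days.
686 mod 7 = 0, so they are the same weekday.
(Aug 15, 2208 is a Monday; Jul 2, 2210 is a Monday.)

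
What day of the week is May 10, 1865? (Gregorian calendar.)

Doomsday rule: the anchor day for the 1800s is Friday. For year 65: 65÷12 = 5 r 5, and 5÷4 = 1, so 5+5+1 = 11.
Friday + 11 ≡ Tuesday — that's 1865's doomsday.
In May the doomsday date is May 9.
May 10 is 1 day after May 9; 1 mod 7 = 1, so Tuesday + 1 = Wednesday.

Wednesday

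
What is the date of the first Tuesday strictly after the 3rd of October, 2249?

October 9, 2249

Oct 3, 2249 is a Wednesday.
From Wednesday to the next Tuesday is 6 days.
Oct 3, 2249 + 6 = Oct 9, 2249.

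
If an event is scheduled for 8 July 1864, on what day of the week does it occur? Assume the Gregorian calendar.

Friday

January 1, 1864 is a Friday.
Jan 1, 1864 → Feb 1, 1864: 31 days (January has 31).
Feb 1, 1864 → Mar 1, 1864: 29 days (February has 29).
Mar 1, 1864 → Apr 1, 1864: 31 days (March has 31).
Apr 1, 1864 → May 1, 1864: 30 days (April has 30).
May 1, 1864 → Jun 1, 1864: 31 days (May has 31).
Jun 1, 1864 → Jul 1, 1864: 30 days (June has 30).
Jul 1, 1864 → Jul 8, 1864: 7 days.
Total: 189 days.
189 mod 7 = 0, so Friday + 0 = Friday.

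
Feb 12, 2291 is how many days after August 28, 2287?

Aug 28, 2287 → Aug 28, 2288: 366 days (Feb 29, 2288 is in that span).
Aug 28, 2288 → Aug 28, 2289: 365 days.
Aug 28, 2289 → Aug 28, 2290: 365 days.
Aug 28, 2290 → Sep 28, 2290: 31 days (August has 31).
Sep 28, 2290 → Oct 28, 2290: 30 days (September has 30).
Oct 28, 2290 → Nov 28, 2290: 31 days (October has 31).
Nov 28, 2290 → Dec 28, 2290: 30 days (November has 30).
Dec 28, 2290 → Jan 28, 2291: 31 days (December has 31).
Jan 28, 2291 → Feb 12, 2291: 15 days.
Total: 1264 days.

1264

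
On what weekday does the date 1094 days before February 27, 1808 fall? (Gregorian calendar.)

First find the weekday of Feb 27, 1808. Doomsday rule: the anchor day for the 1800s is Friday. For year 08: 8÷12 = 0 r 8, and 8÷4 = 2, so 0+8+2 = 10.
Friday + 10 ≡ Monday — that's 1808's doomsday.
In February the doomsday date is Feb 29 (1808 is a leap year (divisible by 4)).
Feb 27 is 2 days before Feb 29; 2 mod 7 = 2, so Monday − 2 = Saturday.
1094 mod 7 = 2, so 1094 days before a Saturday is Saturday − 2 = Thursday.

Thursday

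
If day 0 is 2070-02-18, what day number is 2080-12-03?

3941

Feb 18, 2070 → Feb 18, 2071: 365 days.
Feb 18, 2071 → Feb 18, 2072: 365 days.
Feb 18, 2072 → Feb 18, 2073: 366 days (Feb 29, 2072 is in that span).
Feb 18, 2073 → Feb 18, 2074: 365 days.
Feb 18, 2074 → Feb 18, 2075: 365 days.
Feb 18, 2075 → Feb 18, 2076: 365 days.
Feb 18, 2076 → Feb 18, 2077: 366 days (Feb 29, 2076 is in that span).
Feb 18, 2077 → Feb 18, 2078: 365 days.
Feb 18, 2078 → Feb 18, 2079: 365 days.
Feb 18, 2079 → Feb 18, 2080: 365 days.
Feb 18, 2080 → Mar 18, 2080: 29 days (February has 29).
Mar 18, 2080 → Apr 18, 2080: 31 days (March has 31).
Apr 18, 2080 → May 18, 2080: 30 days (April has 30).
May 18, 2080 → Jun 18, 2080: 31 days (May has 31).
Jun 18, 2080 → Jul 18, 2080: 30 days (June has 30).
Jul 18, 2080 → Aug 18, 2080: 31 days (July has 31).
Aug 18, 2080 → Sep 18, 2080: 31 days (August has 31).
Sep 18, 2080 → Oct 18, 2080: 30 days (September has 30).
Oct 18, 2080 → Nov 18, 2080: 31 days (October has 31).
Nov 18, 2080 → Dec 3, 2080: 15 days.
Total: 3941 days.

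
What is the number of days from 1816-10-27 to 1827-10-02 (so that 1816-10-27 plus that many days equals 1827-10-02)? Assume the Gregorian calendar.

3992

Oct 27, 1816 → Oct 27, 1817: 365 days.
Oct 27, 1817 → Oct 27, 1818: 365 days.
Oct 27, 1818 → Oct 27, 1819: 365 days.
Oct 27, 1819 → Oct 27, 1820: 366 days (Feb 29, 1820 is in that span).
Oct 27, 1820 → Oct 27, 1821: 365 days.
Oct 27, 1821 → Oct 27, 1822: 365 days.
Oct 27, 1822 → Oct 27, 1823: 365 days.
Oct 27, 1823 → Oct 27, 1824: 366 days (Feb 29, 1824 is in that span).
Oct 27, 1824 → Oct 27, 1825: 365 days.
Oct 27, 1825 → Oct 27, 1826: 365 days.
Oct 27, 1826 → Nov 27, 1826: 31 days (October has 31).
Nov 27, 1826 → Dec 27, 1826: 30 days (November has 30).
Dec 27, 1826 → Jan 27, 1827: 31 days (December has 31).
Jan 27, 1827 → Feb 27, 1827: 31 days (January has 31).
Feb 27, 1827 → Mar 27, 1827: 28 days (February has 28).
Mar 27, 1827 → Apr 27, 1827: 31 days (March has 31).
Apr 27, 1827 → May 27, 1827: 30 days (April has 30).
May 27, 1827 → Jun 27, 1827: 31 days (May has 31).
Jun 27, 1827 → Jul 27, 1827: 30 days (June has 30).
Jul 27, 1827 → Aug 27, 1827: 31 days (July has 31).
Aug 27, 1827 → Sep 27, 1827: 31 days (August has 31).
Sep 27, 1827 → Oct 2, 1827: 5 days.
Total: 3992 days.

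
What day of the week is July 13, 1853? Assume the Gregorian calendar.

Doomsday rule: the anchor day for the 1800s is Friday. For year 53: 53÷12 = 4 r 5, and 5÷4 = 1, so 4+5+1 = 10.
Friday + 10 ≡ Monday — that's 1853's doomsday.
In July the doomsday date is Jul 11.
Jul 13 is 2 days after Jul 11; 2 mod 7 = 2, so Monday + 2 = Wednesday.

Wednesday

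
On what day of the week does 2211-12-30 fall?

Doomsday rule: the anchor day for the 2200s is Friday. For year 11: 11÷12 = 0 r 11, and 11÷4 = 2, so 0+11+2 = 13.
Friday + 13 ≡ Thursday — that's 2211's doomsday.
In December the doomsday date is Dec 12.
Dec 30 is 18 days after Dec 12; 18 mod 7 = 4, so Thursday + 4 = Monday.

Monday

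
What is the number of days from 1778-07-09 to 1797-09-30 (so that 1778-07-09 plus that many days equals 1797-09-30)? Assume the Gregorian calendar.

Jul 9, 1778 → Jul 9, 1779: 365 days.
Jul 9, 1779 → Jul 9, 1780: 366 days (Feb 29, 1780 is in that span).
Jul 9, 1780 → Jul 9, 1781: 365 days.
Jul 9, 1781 → Jul 9, 1782: 365 days.
Jul 9, 1782 → Jul 9, 1783: 365 days.
Jul 9, 1783 → Jul 9, 1784: 366 days (Feb 29, 1784 is in that span).
Jul 9, 1784 → Jul 9, 1785: 365 days.
Jul 9, 1785 → Jul 9, 1786: 365 days.
Jul 9, 1786 → Jul 9, 1787: 365 days.
Jul 9, 1787 → Jul 9, 1788: 366 days (Feb 29, 1788 is in that span).
Jul 9, 1788 → Jul 9, 1789: 365 days.
Jul 9, 1789 → Jul 9, 1790: 365 days.
Jul 9, 1790 → Jul 9, 1791: 365 days.
Jul 9, 1791 → Jul 9, 1792: 366 days (Feb 29, 1792 is in that span).
Jul 9, 1792 → Jul 9, 1793: 365 days.
Jul 9, 1793 → Jul 9, 1794: 365 days.
Jul 9, 1794 → Jul 9, 1795: 365 days.
Jul 9, 1795 → Jul 9, 1796: 366 days (Feb 29, 1796 is in that span).
Jul 9, 1796 → Jul 9, 1797: 365 days.
Jul 9, 1797 → Aug 9, 1797: 31 days (July has 31).
Aug 9, 1797 → Sep 9, 1797: 31 days (August has 31).
Sep 9, 1797 → Sep 30, 1797: 21 days.
Total: 7023 days.

7023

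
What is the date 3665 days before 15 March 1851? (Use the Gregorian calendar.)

−365 (one year) → Mar 15, 1850 (3300 left).
−365 (one year) → Mar 15, 1849 (2935 left).
−365 (one year) → Mar 15, 1848 (2570 left).
−366 (one year; includes Feb 29, 1848) → Mar 15, 1847 (2204 left).
−365 (one year) → Mar 15, 1846 (1839 left).
−365 (one year) → Mar 15, 1845 (1474 left).
−365 (one year) → Mar 15, 1844 (1109 left).
−366 (one year; includes Feb 29, 1844) → Mar 15, 1843 (743 left).
−365 (one year) → Mar 15, 1842 (378 left).
−15 → Feb 28, 1842 (end of Feb, 28 days; 363 left).
−28 → Jan 31, 1842 (end of Jan, 31 days; 335 left).
−31 → Dec 31, 1841 (end of Dec, 31 days; 304 left).
−31 → Nov 30, 1841 (end of Nov, 30 days; 273 left).
−30 → Oct 31, 1841 (end of Oct, 31 days; 243 left).
−31 → Sep 30, 1841 (end of Sep, 30 days; 212 left).
−30 → Aug 31, 1841 (end of Aug, 31 days; 182 left).
−31 → Jul 31, 1841 (end of Jul, 31 days; 151 left).
−31 → Jun 30, 1841 (end of Jun, 30 days; 120 left).
−30 → May 31, 1841 (end of May, 31 days; 90 left).
−31 → Apr 30, 1841 (end of Apr, 30 days; 59 left).
−30 → Mar 31, 1841 (end of Mar, 31 days; 29 left).
−29 → Mar 2, 1841.

March 2, 1841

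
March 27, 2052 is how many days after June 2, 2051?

299

Jun 2, 2051 → Jul 2, 2051: 30 days (June has 30).
Jul 2, 2051 → Aug 2, 2051: 31 days (July has 31).
Aug 2, 2051 → Sep 2, 2051: 31 days (August has 31).
Sep 2, 2051 → Oct 2, 2051: 30 days (September has 30).
Oct 2, 2051 → Nov 2, 2051: 31 days (October has 31).
Nov 2, 2051 → Dec 2, 2051: 30 days (November has 30).
Dec 2, 2051 → Jan 2, 2052: 31 days (December has 31).
Jan 2, 2052 → Feb 2, 2052: 31 days (January has 31).
Feb 2, 2052 → Mar 2, 2052: 29 days (February has 29).
Mar 2, 2052 → Mar 27, 2052: 25 days.
Total: 299 days.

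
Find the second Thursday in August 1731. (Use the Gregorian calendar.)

August 1, 1731 is a Wednesday.
The first Thursday is therefore August 2 (1 days later).
The second Thursday is 2 + 1×7 = August 9.

August 9, 1731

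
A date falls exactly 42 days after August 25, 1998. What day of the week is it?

Aug 25, 1998 is a Tuesday.
42 mod 7 = 0, so 42 days after a Tuesday is Tuesday + 0 = Tuesday.

Tuesday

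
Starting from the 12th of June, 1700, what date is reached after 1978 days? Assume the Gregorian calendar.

November 11, 1705

+365 (one year) → Jun 12, 1701 (1613 left).
+365 (one year) → Jun 12, 1702 (1248 left).
+365 (one year) → Jun 12, 1703 (883 left).
+366 (one year; includes Feb 29, 1704) → Jun 12, 1704 (517 left).
+365 (one year) → Jun 12, 1705 (152 left).
Jun has 30 days: +19 → Jul 1, 1705 (133 left).
Jul has 31 days: +31 → Aug 1, 1705 (102 left).
Aug has 31 days: +31 → Sep 1, 1705 (71 left).
Sep has 30 days: +30 → Oct 1, 1705 (41 left).
Oct has 31 days: +31 → Nov 1, 1705 (10 left).
+10 → Nov 11, 1705.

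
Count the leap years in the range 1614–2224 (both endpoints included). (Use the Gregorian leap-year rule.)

Multiples of 4 in [1614,2224]: 153.
Of those, multiples of 100: 6 (not leap unless ÷400).
Multiples of 400: 1.
Leap years = 153 − 6 + 1 = 148.

148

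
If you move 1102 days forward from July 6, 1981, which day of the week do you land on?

Thursday

Jul 6, 1981 is a Monday.
1102 mod 7 = 3, so 1102 days after a Monday is Monday + 3 = Thursday.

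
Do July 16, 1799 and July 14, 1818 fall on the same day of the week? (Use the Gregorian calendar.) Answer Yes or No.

From Jul 16, 1799 to Jul 14, 1818 is 6937 days.
6937 mod 7 = 0, so they are the same weekday.
(Jul 16, 1799 is a Tuesday; Jul 14, 1818 is a Tuesday.)

Yes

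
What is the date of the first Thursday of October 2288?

October 1, 2288 is a Monday.
The first Thursday is therefore October 4 (3 days later).

October 4, 2288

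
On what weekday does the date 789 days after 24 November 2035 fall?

Thursday

First find the weekday of Nov 24, 2035. Doomsday rule: the anchor day for the 2000s is Tuesday. For year 35: 35÷12 = 2 r 11, and 11÷4 = 2, so 2+11+2 = 15.
Tuesday + 15 ≡ Wednesday — that's 2035's doomsday.
In November the doomsday date is Nov 7.
Nov 24 is 17 days after Nov 7; 17 mod 7 = 3, so Wednesday + 3 = Saturday.
789 mod 7 = 5, so 789 days after a Saturday is Saturday + 5 = Thursday.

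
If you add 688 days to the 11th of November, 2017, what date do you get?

September 30, 2019

+365 (one year) → Nov 11, 2018 (323 left).
Nov has 30 days: +20 → Dec 1, 2018 (303 left).
Dec has 31 days: +31 → Jan 1, 2019 (272 left).
Jan has 31 days: +31 → Feb 1, 2019 (241 left).
Feb has 28 days: +28 → Mar 1, 2019 (213 left).
Mar has 31 days: +31 → Apr 1, 2019 (182 left).
Apr has 30 days: +30 → May 1, 2019 (152 left).
May has 31 days: +31 → Jun 1, 2019 (121 left).
Jun has 30 days: +30 → Jul 1, 2019 (91 left).
Jul has 31 days: +31 → Aug 1, 2019 (60 left).
Aug has 31 days: +31 → Sep 1, 2019 (29 left).
+29 → Sep 30, 2019.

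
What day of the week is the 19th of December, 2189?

Saturday

Doomsday rule: the anchor day for the 2100s is Sunday. For year 89: 89÷12 = 7 r 5, and 5÷4 = 1, so 7+5+1 = 13.
Sunday + 13 ≡ Saturday — that's 2189's doomsday.
In December the doomsday date is Dec 12.
Dec 19 is 7 days after Dec 12; 7 mod 7 = 0, so Saturday + 0 = Saturday.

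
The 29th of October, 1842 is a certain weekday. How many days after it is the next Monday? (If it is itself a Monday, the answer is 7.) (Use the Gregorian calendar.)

Oct 29, 1842 is a Saturday.
From Saturday to the next Monday is 2 days.

2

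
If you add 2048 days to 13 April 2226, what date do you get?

November 21, 2231

+365 (one year) → Apr 13, 2227 (1683 left).
+366 (one year; includes Feb 29, 2228) → Apr 13, 2228 (1317 left).
+365 (one year) → Apr 13, 2229 (952 left).
+365 (one year) → Apr 13, 2230 (587 left).
+365 (one year) → Apr 13, 2231 (222 left).
Apr has 30 days: +18 → May 1, 2231 (204 left).
May has 31 days: +31 → Jun 1, 2231 (173 left).
Jun has 30 days: +30 → Jul 1, 2231 (143 left).
Jul has 31 days: +31 → Aug 1, 2231 (112 left).
Aug has 31 days: +31 → Sep 1, 2231 (81 left).
Sep has 30 days: +30 → Oct 1, 2231 (51 left).
Oct has 31 days: +31 → Nov 1, 2231 (20 left).
+20 → Nov 21, 2231.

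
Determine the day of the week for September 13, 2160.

January 1, 2160 is a Tuesday.
Jan 1, 2160 → Feb 1, 2160: 31 days (January has 31).
Feb 1, 2160 → Mar 1, 2160: 29 days (February has 29).
Mar 1, 2160 → Apr 1, 2160: 31 days (March has 31).
Apr 1, 2160 → May 1, 2160: 30 days (April has 30).
May 1, 2160 → Jun 1, 2160: 31 days (May has 31).
Jun 1, 2160 → Jul 1, 2160: 30 days (June has 30).
Jul 1, 2160 → Aug 1, 2160: 31 days (July has 31).
Aug 1, 2160 → Sep 1, 2160: 31 days (August has 31).
Sep 1, 2160 → Sep 13, 2160: 12 days.
Total: 256 days.
256 mod 7 = 4, so Tuesday + 4 = Saturday.

Saturday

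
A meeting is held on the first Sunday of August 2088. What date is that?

August 1, 2088

August 1, 2088 is a Sunday.
The first Sunday is therefore August 1 (same day).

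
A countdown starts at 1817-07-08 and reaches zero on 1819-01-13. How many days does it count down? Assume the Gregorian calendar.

Jul 8, 1817 → Jul 8, 1818: 365 days.
Jul 8, 1818 → Aug 8, 1818: 31 days (July has 31).
Aug 8, 1818 → Sep 8, 1818: 31 days (August has 31).
Sep 8, 1818 → Oct 8, 1818: 30 days (September has 30).
Oct 8, 1818 → Nov 8, 1818: 31 days (October has 31).
Nov 8, 1818 → Dec 8, 1818: 30 days (November has 30).
Dec 8, 1818 → Jan 8, 1819: 31 days (December has 31).
Jan 8, 1819 → Jan 13, 1819: 5 days.
Total: 554 days.

554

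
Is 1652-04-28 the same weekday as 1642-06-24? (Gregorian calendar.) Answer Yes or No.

From Jun 24, 1642 to Apr 28, 1652 is 3596 days.
3596 mod 7 = 5, so they are different weekdays.
(Jun 24, 1642 is a Tuesday; Apr 28, 1652 is a Sunday.)

No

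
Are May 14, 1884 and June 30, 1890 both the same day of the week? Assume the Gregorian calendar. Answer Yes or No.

From May 14, 1884 to Jun 30, 1890 is 2238 days.
2238 mod 7 = 5, so they are different weekdays.
(May 14, 1884 is a Wednesday; Jun 30, 1890 is a Monday.)

No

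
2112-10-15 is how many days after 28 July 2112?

79

Jul 28, 2112 → Aug 28, 2112: 31 days (July has 31).
Aug 28, 2112 → Sep 28, 2112: 31 days (August has 31).
Sep 28, 2112 → Oct 15, 2112: 17 days.
Total: 79 days.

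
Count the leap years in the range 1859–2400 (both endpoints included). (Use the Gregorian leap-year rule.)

132

Multiples of 4 in [1859,2400]: 136.
Of those, multiples of 100: 6 (not leap unless ÷400).
Multiples of 400: 2.
Leap years = 136 − 6 + 2 = 132.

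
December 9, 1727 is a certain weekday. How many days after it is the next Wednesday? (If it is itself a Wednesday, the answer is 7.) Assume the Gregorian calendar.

1

Dec 9, 1727 is a Tuesday.
From Tuesday to the next Wednesday is 1 day.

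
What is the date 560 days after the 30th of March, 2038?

October 11, 2039

+365 (one year) → Mar 30, 2039 (195 left).
Mar has 31 days: +2 → Apr 1, 2039 (193 left).
Apr has 30 days: +30 → May 1, 2039 (163 left).
May has 31 days: +31 → Jun 1, 2039 (132 left).
Jun has 30 days: +30 → Jul 1, 2039 (102 left).
Jul has 31 days: +31 → Aug 1, 2039 (71 left).
Aug has 31 days: +31 → Sep 1, 2039 (40 left).
Sep has 30 days: +30 → Oct 1, 2039 (10 left).
+10 → Oct 11, 2039.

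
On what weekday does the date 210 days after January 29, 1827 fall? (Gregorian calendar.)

Monday

First find the weekday of Jan 29, 1827. Doomsday rule: the anchor day for the 1800s is Friday. For year 27: 27÷12 = 2 r 3, and 3÷4 = 0, so 2+3+0 = 5.
Friday + 5 ≡ Wednesday — that's 1827's doomsday.
In January the doomsday date is Jan 3 (1827 is not a leap year).
Jan 29 is 26 days after Jan 3; 26 mod 7 = 5, so Wednesday + 5 = Monday.
210 mod 7 = 0, so 210 days after a Monday is Monday + 0 = Monday.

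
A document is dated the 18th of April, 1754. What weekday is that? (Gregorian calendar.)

Doomsday rule: the anchor day for the 1700s is Sunday. For year 54: 54÷12 = 4 r 6, and 6÷4 = 1, so 4+6+1 = 11.
Sunday + 11 ≡ Thursday — that's 1754's doomsday.
In April the doomsday date is Apr 4.
Apr 18 is 14 days after Apr 4; 14 mod 7 = 0, so Thursday + 0 = Thursday.

Thursday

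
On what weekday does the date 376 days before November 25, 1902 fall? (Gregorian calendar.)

Thursday

First find the weekday of Nov 25, 1902. Doomsday rule: the anchor day for the 1900s is Wednesday. For year 02: 2÷12 = 0 r 2, and 2÷4 = 0, so 0+2+0 = 2.
Wednesday + 2 ≡ Friday — that's 1902's doomsday.
In November the doomsday date is Nov 7.
Nov 25 is 18 days after Nov 7; 18 mod 7 = 4, so Friday + 4 = Tuesday.
376 mod 7 = 5, so 376 days before a Tuesday is Tuesday − 5 = Thursday.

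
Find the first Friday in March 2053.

March 1, 2053 is a Saturday.
The first Friday is therefore March 7 (6 days later).

March 7, 2053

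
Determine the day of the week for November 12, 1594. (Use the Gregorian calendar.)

Doomsday rule: the anchor day for the 1500s is Wednesday. For year 94: 94÷12 = 7 r 10, and 10÷4 = 2, so 7+10+2 = 19.
Wednesday + 19 ≡ Monday — that's 1594's doomsday.
In November the doomsday date is Nov 7.
Nov 12 is 5 days after Nov 7; 5 mod 7 = 5, so Monday + 5 = Saturday.

Saturday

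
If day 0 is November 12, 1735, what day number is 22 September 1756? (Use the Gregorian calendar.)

7620

Nov 12, 1735 → Nov 12, 1736: 366 days (Feb 29, 1736 is in that span).
Nov 12, 1736 → Nov 12, 1737: 365 days.
Nov 12, 1737 → Nov 12, 1738: 365 days.
Nov 12, 1738 → Nov 12, 1739: 365 days.
Nov 12, 1739 → Nov 12, 1740: 366 days (Feb 29, 1740 is in that span).
Nov 12, 1740 → Nov 12, 1741: 365 days.
Nov 12, 1741 → Nov 12, 1742: 365 days.
Nov 12, 1742 → Nov 12, 1743: 365 days.
Nov 12, 1743 → Nov 12, 1744: 366 days (Feb 29, 1744 is in that span).
Nov 12, 1744 → Nov 12, 1745: 365 days.
Nov 12, 1745 → Nov 12, 1746: 365 days.
Nov 12, 1746 → Nov 12, 1747: 365 days.
Nov 12, 1747 → Nov 12, 1748: 366 days (Feb 29, 1748 is in that span).
Nov 12, 1748 → Nov 12, 1749: 365 days.
Nov 12, 1749 → Nov 12, 1750: 365 days.
Nov 12, 1750 → Nov 12, 1751: 365 days.
Nov 12, 1751 → Nov 12, 1752: 366 days (Feb 29, 1752 is in that span).
Nov 12, 1752 → Nov 12, 1753: 365 days.
Nov 12, 1753 → Nov 12, 1754: 365 days.
Nov 12, 1754 → Nov 12, 1755: 365 days.
Nov 12, 1755 → Dec 12, 1755: 30 days (November has 30).
Dec 12, 1755 → Jan 12, 1756: 31 days (December has 31).
Jan 12, 1756 → Feb 12, 1756: 31 days (January has 31).
Feb 12, 1756 → Mar 12, 1756: 29 days (February has 29).
Mar 12, 1756 → Apr 12, 1756: 31 days (March has 31).
Apr 12, 1756 → May 12, 1756: 30 days (April has 30).
May 12, 1756 → Jun 12, 1756: 31 days (May has 31).
Jun 12, 1756 → Jul 12, 1756: 30 days (June has 30).
Jul 12, 1756 → Aug 12, 1756: 31 days (July has 31).
Aug 12, 1756 → Sep 12, 1756: 31 days (August has 31).
Sep 12, 1756 → Sep 22, 1756: 10 days.
Total: 7620 days.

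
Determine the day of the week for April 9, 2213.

Friday

Doomsday rule: the anchor day for the 2200s is Friday. For year 13: 13÷12 = 1 r 1, and 1÷4 = 0, so 1+1+0 = 2.
Friday + 2 ≡ Sunday — that's 2213's doomsday.
In April the doomsday date is Apr 4.
Apr 9 is 5 days after Apr 4; 5 mod 7 = 5, so Sunday + 5 = Friday.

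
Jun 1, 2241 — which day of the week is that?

Doomsday rule: the anchor day for the 2200s is Friday. For year 41: 41÷12 = 3 r 5, and 5÷4 = 1, so 3+5+1 = 9.
Friday + 9 ≡ Sunday — that's 2241's doomsday.
In June the doomsday date is Jun 6.
Jun 1 is 5 days before Jun 6; 5 mod 7 = 5, so Sunday − 5 = Tuesday.

Tuesday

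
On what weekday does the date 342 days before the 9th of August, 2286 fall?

First find the weekday of Aug 9, 2286. Doomsday rule: the anchor day for the 2200s is Friday. For year 86: 86÷12 = 7 r 2, and 2÷4 = 0, so 7+2+0 = 9.
Friday + 9 ≡ Sunday — that's 2286's doomsday.
In August the doomsday date is Aug 8.
Aug 9 is 1 day after Aug 8; 1 mod 7 = 1, so Sunday + 1 = Monday.
342 mod 7 = 6, so 342 days before a Monday is Monday − 6 = Tuesday.

Tuesday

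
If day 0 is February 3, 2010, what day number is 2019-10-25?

3551

Feb 3, 2010 → Feb 3, 2011: 365 days.
Feb 3, 2011 → Feb 3, 2012: 365 days.
Feb 3, 2012 → Feb 3, 2013: 366 days (Feb 29, 2012 is in that span).
Feb 3, 2013 → Feb 3, 2014: 365 days.
Feb 3, 2014 → Feb 3, 2015: 365 days.
Feb 3, 2015 → Feb 3, 2016: 365 days.
Feb 3, 2016 → Feb 3, 2017: 366 days (Feb 29, 2016 is in that span).
Feb 3, 2017 → Feb 3, 2018: 365 days.
Feb 3, 2018 → Feb 3, 2019: 365 days.
Feb 3, 2019 → Mar 3, 2019: 28 days (February has 28).
Mar 3, 2019 → Apr 3, 2019: 31 days (March has 31).
Apr 3, 2019 → May 3, 2019: 30 days (April has 30).
May 3, 2019 → Jun 3, 2019: 31 days (May has 31).
Jun 3, 2019 → Jul 3, 2019: 30 days (June has 30).
Jul 3, 2019 → Aug 3, 2019: 31 days (July has 31).
Aug 3, 2019 → Sep 3, 2019: 31 days (August has 31).
Sep 3, 2019 → Oct 3, 2019: 30 days (September has 30).
Oct 3, 2019 → Oct 25, 2019: 22 days.
Total: 3551 days.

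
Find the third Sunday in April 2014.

April 20, 2014

April 1, 2014 is a Tuesday.
The first Sunday is therefore April 6 (5 days later).
The third Sunday is 6 + 2×7 = April 20.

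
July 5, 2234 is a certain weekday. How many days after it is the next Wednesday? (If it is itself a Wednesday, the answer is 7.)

Jul 5, 2234 is a Saturday.
From Saturday to the next Wednesday is 4 days.

4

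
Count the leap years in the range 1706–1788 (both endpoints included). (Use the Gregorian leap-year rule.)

Multiples of 4 in [1706,1788]: 21.
Of those, multiples of 100: 0 (not leap unless ÷400).
Multiples of 400: 0.
Leap years = 21 − 0 + 0 = 21.

21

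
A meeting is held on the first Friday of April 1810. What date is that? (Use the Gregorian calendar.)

April 1, 1810 is a Sunday.
The first Friday is therefore April 6 (5 days later).

April 6, 1810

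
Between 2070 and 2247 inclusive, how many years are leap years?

Multiples of 4 in [2070,2247]: 44.
Of those, multiples of 100: 2 (not leap unless ÷400).
Multiples of 400: 0.
Leap years = 44 − 2 + 0 = 42.

42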